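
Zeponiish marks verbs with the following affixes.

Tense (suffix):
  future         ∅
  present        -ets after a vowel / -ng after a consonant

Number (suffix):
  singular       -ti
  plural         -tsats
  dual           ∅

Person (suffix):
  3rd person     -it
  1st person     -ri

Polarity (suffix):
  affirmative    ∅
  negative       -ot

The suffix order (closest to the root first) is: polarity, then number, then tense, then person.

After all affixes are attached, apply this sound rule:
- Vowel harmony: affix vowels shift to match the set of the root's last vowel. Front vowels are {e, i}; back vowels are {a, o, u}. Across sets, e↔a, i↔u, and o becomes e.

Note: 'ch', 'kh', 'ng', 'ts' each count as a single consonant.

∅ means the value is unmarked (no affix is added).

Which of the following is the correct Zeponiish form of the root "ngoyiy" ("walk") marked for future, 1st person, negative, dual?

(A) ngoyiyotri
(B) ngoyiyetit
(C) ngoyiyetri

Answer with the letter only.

C

Attach polarity negative -ot → ngoyiyot.
number = dual: zero marking, form stays ngoyiyot.
tense = future: zero marking, form stays ngoyiyot.
Attach person 1st person -ri → ngoyiyotri.
Apply vowel harmony: ngoyiyotri → ngoyiyetri.
So the correct form is ngoyiyetri, option (C).
(B) ngoyiyetit is wrong: it uses 3rd person instead of 1st person for person.
(A) ngoyiyotri is wrong: it fails to apply the sound rule(s).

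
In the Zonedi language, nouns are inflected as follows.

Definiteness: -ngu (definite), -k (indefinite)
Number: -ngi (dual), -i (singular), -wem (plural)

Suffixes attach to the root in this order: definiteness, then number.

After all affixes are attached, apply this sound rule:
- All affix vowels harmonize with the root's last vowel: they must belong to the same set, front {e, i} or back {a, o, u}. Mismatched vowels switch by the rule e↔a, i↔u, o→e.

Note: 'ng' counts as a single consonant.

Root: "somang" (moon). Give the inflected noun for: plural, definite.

Attach definiteness definite -ngu → somangngu.
Attach number plural -wem → somangnguwem.
Apply vowel harmony: somangnguwem → somangnguwam.

somangnguwam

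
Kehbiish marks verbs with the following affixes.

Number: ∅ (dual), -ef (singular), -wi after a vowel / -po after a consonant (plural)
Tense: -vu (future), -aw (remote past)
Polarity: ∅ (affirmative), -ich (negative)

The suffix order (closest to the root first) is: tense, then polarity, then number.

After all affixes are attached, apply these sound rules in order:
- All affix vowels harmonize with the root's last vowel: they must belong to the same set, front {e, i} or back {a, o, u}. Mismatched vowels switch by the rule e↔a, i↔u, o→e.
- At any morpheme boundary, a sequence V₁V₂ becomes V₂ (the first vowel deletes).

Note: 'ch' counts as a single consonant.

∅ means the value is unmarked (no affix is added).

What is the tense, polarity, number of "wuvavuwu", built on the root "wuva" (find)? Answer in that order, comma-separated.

future, affirmative, plural

Segment: wuva-vu-wi.
tense: -vu → future.
polarity: ∅ → affirmative.
number: -wi/po → plural.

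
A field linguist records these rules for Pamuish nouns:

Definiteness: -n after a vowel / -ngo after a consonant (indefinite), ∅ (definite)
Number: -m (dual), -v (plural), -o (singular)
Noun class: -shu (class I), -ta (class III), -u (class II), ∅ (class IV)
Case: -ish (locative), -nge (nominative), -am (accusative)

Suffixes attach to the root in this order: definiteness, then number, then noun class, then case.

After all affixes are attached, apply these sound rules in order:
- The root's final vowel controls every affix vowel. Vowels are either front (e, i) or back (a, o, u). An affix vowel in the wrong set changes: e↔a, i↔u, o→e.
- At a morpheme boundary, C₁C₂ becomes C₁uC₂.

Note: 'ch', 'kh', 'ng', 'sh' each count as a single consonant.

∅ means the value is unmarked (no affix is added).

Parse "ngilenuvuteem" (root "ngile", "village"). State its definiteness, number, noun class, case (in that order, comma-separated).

Segment: ngile-n-v-ta-am.
definiteness: -n/ngo → indefinite.
number: -v → plural.
noun class: -ta → class III.
case: -am → accusative.

indefinite, plural, class III, accusative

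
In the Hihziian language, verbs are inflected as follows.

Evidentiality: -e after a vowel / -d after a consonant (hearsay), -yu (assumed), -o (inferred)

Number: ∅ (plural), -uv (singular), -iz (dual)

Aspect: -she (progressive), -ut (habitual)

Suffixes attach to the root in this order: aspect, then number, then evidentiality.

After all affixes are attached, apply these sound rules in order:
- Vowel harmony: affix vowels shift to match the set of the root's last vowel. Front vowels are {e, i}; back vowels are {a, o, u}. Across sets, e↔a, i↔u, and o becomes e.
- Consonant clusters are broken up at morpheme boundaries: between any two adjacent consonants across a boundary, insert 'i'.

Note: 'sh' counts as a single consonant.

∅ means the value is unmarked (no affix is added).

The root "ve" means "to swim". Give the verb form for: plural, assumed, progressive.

Attach aspect progressive -she → veshe.
number = plural: zero marking, form stays veshe.
Attach evidentiality assumed -yu → vesheyu.
Apply vowel harmony: vesheyu → vesheyi.
Epenthesis: no change.

vesheyi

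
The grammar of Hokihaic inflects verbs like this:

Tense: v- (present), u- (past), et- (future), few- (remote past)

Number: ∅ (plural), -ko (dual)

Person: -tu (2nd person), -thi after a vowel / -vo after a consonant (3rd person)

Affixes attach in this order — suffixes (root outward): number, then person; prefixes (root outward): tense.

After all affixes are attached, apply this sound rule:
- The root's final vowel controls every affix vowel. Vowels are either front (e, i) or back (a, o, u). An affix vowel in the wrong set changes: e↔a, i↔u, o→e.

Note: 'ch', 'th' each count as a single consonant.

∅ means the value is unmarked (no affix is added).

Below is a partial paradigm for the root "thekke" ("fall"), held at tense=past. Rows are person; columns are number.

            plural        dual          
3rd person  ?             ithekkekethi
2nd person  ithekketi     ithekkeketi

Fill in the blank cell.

ithekkethi

number = plural: zero marking, form stays thekke.
Attach tense past u- → uthekke.
Attach person 3rd person -thi (after vowel 'e') → uthekkethi.
Apply vowel harmony: uthekkethi → ithekkethi.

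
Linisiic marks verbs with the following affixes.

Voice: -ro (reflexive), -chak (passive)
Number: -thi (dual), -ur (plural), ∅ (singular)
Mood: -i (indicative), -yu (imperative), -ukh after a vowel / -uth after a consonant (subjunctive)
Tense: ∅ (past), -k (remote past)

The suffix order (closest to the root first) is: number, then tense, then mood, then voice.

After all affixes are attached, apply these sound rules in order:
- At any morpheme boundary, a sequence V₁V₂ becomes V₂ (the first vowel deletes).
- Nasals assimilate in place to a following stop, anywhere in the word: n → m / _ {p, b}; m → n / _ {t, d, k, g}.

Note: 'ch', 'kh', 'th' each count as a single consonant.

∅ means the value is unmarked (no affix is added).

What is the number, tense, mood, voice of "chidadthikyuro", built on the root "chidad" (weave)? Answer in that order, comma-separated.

dual, remote past, imperative, reflexive

Segment: chidad-thi-k-yu-ro.
number: -thi → dual.
tense: -k → remote past.
mood: -yu → imperative.
voice: -ro → reflexive.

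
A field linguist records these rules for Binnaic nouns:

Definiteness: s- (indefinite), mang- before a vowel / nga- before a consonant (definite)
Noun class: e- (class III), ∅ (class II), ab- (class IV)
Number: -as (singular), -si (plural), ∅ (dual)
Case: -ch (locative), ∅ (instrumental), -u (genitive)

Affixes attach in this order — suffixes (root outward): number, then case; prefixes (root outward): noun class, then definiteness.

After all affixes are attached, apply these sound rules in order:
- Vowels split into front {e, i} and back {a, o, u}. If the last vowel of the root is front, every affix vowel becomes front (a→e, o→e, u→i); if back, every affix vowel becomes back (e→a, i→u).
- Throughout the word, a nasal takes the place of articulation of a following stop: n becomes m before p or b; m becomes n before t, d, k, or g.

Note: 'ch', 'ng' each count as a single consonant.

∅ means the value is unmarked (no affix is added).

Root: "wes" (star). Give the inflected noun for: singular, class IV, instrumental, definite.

Attach noun class class IV ab- → abwes.
Attach definiteness definite mang- (before vowel 'a') → mangabwes.
Attach number singular -as → mangabwesas.
case = instrumental: zero marking, form stays mangabwesas.
Apply vowel harmony: mangabwesas → mengebweses.
Nasal assimilation: no change.

mengebweses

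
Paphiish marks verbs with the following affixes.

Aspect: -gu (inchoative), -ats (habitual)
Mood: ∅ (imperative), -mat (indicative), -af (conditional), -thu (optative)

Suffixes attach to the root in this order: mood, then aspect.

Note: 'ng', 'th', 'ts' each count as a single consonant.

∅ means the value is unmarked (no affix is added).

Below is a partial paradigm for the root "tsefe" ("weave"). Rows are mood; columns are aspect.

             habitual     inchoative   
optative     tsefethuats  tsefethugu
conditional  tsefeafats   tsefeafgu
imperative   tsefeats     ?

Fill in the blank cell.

tsefegu

mood = imperative: zero marking, form stays tsefe.
Attach aspect inchoative -gu → tsefegu.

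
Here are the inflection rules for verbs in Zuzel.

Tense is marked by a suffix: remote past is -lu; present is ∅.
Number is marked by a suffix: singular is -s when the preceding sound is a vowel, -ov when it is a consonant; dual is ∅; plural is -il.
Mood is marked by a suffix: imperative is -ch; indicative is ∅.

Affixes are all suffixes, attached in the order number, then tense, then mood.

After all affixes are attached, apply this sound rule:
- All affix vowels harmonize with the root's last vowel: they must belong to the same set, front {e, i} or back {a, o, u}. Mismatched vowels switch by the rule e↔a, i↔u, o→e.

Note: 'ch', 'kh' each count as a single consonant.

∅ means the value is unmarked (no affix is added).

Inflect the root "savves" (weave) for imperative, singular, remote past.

Attach number singular -ov (after consonant 's') → savvesov.
Attach tense remote past -lu → savvesovlu.
Attach mood imperative -ch → savvesovluch.
Apply vowel harmony: savvesovluch → savvesevlich.

savvesevlich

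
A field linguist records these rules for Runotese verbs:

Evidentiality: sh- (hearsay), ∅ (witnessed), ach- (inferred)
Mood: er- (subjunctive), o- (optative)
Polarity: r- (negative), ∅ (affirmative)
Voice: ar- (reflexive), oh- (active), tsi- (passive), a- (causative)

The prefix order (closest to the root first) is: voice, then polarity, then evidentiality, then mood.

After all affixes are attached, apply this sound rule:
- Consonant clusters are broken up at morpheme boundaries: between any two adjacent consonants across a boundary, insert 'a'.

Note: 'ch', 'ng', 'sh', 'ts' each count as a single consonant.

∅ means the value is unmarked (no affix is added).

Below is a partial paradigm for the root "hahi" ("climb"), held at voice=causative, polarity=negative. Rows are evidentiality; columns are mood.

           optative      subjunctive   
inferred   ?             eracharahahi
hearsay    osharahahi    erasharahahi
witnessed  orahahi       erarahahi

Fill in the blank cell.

Attach voice causative a- → ahahi.
Attach polarity negative r- → rahahi.
Attach evidentiality inferred ach- → achrahahi.
Attach mood optative o- → oachrahahi.
Apply epenthesis: oachrahahi → oacharahahi.

oacharahahi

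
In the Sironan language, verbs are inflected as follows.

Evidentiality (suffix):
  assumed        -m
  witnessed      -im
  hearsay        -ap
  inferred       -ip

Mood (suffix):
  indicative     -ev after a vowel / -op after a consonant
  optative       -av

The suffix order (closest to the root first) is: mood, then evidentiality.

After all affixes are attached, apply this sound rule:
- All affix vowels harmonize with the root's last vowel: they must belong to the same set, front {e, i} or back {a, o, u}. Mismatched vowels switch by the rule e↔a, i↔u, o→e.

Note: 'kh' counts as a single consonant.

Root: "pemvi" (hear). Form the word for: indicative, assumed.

Attach mood indicative -ev (after vowel 'i') → pemviev.
Attach evidentiality assumed -m → pemvievm.
Vowel harmony: no change.

pemvievm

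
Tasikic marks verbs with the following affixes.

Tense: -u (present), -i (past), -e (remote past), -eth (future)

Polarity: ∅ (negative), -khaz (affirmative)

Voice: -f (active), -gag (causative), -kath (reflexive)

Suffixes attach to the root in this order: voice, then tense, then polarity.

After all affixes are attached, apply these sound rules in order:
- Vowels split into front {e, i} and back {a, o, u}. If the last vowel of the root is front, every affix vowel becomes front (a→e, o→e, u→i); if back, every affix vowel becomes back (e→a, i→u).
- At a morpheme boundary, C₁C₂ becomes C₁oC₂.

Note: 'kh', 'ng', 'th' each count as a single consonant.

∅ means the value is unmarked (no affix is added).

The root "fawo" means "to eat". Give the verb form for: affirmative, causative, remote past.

fawogagakhaz

Attach voice causative -gag → fawogag.
Attach tense remote past -e → fawogage.
Attach polarity affirmative -khaz → fawogagekhaz.
Apply vowel harmony: fawogagekhaz → fawogagakhaz.
Epenthesis: no change.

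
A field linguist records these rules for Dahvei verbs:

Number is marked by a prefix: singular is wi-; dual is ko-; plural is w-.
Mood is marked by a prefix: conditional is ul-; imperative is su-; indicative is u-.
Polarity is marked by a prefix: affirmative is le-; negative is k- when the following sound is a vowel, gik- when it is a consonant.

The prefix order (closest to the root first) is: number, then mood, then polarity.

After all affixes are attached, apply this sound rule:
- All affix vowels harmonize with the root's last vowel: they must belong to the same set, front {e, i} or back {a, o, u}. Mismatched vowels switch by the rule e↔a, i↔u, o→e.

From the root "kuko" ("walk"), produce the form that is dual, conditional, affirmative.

Attach number dual ko- → kokuko.
Attach mood conditional ul- → ulkokuko.
Attach polarity affirmative le- → leulkokuko.
Apply vowel harmony: leulkokuko → laulkokuko.

laulkokuko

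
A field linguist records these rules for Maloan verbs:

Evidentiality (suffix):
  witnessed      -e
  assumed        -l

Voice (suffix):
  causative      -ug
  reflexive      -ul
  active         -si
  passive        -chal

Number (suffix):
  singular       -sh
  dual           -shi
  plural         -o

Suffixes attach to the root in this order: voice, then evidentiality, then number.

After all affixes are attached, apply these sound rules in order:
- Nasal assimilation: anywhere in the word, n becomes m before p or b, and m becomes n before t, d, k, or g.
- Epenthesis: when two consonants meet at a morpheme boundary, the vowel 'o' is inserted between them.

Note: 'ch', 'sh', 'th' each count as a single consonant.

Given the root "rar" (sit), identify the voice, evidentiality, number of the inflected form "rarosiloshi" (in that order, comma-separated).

Segment: rar-si-l-shi.
voice: -si → active.
evidentiality: -l → assumed.
number: -shi → dual.

active, assumed, dual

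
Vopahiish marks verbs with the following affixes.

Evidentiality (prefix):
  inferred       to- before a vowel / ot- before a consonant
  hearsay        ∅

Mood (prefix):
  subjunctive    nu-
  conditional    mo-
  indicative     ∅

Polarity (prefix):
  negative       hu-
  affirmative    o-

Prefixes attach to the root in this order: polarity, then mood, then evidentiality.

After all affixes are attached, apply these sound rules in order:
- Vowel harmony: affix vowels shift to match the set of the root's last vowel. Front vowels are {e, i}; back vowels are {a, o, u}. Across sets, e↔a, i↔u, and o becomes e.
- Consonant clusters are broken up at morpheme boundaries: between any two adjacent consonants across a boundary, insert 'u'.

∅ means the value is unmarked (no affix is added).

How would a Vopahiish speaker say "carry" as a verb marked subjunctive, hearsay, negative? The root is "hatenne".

nihihatenne

Attach polarity negative hu- → huhatenne.
Attach mood subjunctive nu- → nuhuhatenne.
evidentiality = hearsay: zero marking, form stays nuhuhatenne.
Apply vowel harmony: nuhuhatenne → nihihatenne.
Epenthesis: no change.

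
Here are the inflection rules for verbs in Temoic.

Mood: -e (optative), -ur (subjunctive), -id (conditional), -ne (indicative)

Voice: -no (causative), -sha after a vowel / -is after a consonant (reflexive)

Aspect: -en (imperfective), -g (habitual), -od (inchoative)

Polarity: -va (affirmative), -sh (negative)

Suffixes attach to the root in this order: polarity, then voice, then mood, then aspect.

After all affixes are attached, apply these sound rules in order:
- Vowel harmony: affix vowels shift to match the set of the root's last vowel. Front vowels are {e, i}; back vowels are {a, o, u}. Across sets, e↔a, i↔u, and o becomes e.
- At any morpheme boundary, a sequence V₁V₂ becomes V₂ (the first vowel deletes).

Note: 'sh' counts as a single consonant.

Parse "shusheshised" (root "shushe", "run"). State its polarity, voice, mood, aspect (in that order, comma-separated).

negative, reflexive, optative, inchoative

Segment: shushe-sh-is-e-od.
polarity: -sh → negative.
voice: -sha/is → reflexive.
mood: -e → optative.
aspect: -od → inchoative.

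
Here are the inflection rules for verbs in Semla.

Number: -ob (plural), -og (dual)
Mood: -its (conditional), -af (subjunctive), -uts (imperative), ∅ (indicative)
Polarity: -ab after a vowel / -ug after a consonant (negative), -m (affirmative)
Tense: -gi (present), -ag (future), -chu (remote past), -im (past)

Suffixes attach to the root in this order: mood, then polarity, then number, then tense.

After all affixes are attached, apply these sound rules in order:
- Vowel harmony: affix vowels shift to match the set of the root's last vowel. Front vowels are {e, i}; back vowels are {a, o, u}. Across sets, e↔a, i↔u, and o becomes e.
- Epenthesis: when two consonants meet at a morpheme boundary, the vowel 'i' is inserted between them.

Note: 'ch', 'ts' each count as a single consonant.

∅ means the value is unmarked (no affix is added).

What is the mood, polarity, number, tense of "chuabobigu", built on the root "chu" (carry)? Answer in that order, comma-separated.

Segment: chu-ab-ob-gi.
mood: ∅ → indicative.
polarity: -ab/ug → negative.
number: -ob → plural.
tense: -gi → present.

indicative, negative, plural, present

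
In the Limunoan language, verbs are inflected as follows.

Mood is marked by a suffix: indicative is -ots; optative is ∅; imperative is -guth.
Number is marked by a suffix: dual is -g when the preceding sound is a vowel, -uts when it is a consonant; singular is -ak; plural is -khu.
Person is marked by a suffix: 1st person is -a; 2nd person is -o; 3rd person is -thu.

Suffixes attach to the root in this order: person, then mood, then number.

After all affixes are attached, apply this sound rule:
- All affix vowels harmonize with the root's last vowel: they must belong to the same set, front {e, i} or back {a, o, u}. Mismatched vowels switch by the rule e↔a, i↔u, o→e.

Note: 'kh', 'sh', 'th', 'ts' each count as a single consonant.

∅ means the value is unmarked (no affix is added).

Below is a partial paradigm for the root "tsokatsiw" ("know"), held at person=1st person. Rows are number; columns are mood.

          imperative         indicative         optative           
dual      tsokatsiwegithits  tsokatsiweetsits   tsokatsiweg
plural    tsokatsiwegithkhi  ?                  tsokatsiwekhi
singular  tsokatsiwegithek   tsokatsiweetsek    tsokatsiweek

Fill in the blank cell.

Attach person 1st person -a → tsokatsiwa.
Attach mood indicative -ots → tsokatsiwaots.
Attach number plural -khu → tsokatsiwaotskhu.
Apply vowel harmony: tsokatsiwaotskhu → tsokatsiweetskhi.

tsokatsiweetskhi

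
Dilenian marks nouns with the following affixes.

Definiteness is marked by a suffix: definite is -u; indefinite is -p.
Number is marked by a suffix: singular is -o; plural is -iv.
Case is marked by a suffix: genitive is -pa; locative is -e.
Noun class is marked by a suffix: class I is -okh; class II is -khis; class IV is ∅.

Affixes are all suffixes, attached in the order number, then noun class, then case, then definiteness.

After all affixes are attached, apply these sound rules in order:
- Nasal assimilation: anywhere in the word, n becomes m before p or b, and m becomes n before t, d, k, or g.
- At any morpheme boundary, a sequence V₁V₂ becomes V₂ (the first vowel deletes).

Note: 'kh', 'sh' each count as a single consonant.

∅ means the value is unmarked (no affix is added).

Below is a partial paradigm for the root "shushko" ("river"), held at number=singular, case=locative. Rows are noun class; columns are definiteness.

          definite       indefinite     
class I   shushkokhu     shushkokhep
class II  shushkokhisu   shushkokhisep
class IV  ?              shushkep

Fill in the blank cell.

Attach number singular -o → shushkoo.
noun class = class IV: zero marking, form stays shushkoo.
Attach case locative -e → shushkooe.
Attach definiteness definite -u → shushkooeu.
Nasal assimilation: no change.
Apply vowel deletion: shushkooeu → shushku.

shushku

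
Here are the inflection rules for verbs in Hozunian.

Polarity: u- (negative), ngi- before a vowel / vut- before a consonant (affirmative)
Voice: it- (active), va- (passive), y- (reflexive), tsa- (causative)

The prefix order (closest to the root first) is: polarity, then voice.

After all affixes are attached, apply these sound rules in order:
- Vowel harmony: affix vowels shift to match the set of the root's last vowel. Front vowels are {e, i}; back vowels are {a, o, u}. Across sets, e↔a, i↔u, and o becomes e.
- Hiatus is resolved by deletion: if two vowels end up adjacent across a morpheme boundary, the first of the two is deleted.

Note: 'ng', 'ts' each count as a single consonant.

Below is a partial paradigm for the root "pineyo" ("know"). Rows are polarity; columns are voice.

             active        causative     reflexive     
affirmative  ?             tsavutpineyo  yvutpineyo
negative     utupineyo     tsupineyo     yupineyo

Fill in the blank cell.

Attach polarity affirmative vut- (before consonant 'p') → vutpineyo.
Attach voice active it- → itvutpineyo.
Apply vowel harmony: itvutpineyo → utvutpineyo.
Vowel deletion: no change.

utvutpineyo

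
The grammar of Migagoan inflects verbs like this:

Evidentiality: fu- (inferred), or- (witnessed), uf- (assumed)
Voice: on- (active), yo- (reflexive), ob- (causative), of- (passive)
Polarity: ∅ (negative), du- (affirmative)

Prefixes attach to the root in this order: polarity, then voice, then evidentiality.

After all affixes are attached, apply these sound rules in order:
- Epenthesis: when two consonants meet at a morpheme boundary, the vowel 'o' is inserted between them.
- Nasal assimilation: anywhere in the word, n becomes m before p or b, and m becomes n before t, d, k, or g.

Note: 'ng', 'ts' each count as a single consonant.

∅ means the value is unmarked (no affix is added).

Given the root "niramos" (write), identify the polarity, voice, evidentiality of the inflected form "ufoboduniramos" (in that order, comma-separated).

affirmative, causative, assumed

Segment: uf-ob-du-niramos.
polarity: du- → affirmative.
voice: ob- → causative.
evidentiality: uf- → assumed.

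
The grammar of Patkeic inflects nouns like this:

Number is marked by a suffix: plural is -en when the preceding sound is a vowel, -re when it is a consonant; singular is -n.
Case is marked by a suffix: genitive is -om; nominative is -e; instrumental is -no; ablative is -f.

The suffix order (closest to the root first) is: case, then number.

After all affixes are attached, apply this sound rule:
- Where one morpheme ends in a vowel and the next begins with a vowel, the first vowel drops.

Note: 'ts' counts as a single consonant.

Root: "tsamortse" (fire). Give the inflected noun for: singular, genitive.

Attach case genitive -om → tsamortseom.
Attach number singular -n → tsamortseomn.
Apply vowel deletion: tsamortseomn → tsamortsomn.

tsamortsomn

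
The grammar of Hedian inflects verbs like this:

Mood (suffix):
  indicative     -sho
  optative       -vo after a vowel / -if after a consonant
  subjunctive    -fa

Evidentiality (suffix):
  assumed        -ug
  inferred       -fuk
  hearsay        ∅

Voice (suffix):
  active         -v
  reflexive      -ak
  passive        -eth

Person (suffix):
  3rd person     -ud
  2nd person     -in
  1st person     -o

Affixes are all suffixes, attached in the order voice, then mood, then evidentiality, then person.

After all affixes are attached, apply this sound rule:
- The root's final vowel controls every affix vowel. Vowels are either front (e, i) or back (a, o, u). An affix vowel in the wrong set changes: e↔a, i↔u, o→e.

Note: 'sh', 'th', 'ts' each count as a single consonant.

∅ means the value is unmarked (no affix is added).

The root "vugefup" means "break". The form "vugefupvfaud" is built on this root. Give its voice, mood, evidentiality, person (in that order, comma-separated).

Segment: vugefup-v-fa-ud.
voice: -v → active.
mood: -fa → subjunctive.
evidentiality: ∅ → hearsay.
person: -ud → 3rd person.

active, subjunctive, hearsay, 3rd person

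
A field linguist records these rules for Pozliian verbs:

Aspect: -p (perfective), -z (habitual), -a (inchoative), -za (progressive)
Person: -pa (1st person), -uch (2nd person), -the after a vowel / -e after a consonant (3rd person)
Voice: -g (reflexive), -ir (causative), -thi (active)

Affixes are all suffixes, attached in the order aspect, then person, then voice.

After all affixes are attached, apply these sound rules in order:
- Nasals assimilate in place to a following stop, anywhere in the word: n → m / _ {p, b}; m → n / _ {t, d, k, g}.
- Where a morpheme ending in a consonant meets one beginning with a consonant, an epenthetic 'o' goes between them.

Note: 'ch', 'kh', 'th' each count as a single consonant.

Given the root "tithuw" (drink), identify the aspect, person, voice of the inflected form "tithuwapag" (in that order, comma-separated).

Segment: tithuw-a-pa-g.
aspect: -a → inchoative.
person: -pa → 1st person.
voice: -g → reflexive.

inchoative, 1st person, reflexive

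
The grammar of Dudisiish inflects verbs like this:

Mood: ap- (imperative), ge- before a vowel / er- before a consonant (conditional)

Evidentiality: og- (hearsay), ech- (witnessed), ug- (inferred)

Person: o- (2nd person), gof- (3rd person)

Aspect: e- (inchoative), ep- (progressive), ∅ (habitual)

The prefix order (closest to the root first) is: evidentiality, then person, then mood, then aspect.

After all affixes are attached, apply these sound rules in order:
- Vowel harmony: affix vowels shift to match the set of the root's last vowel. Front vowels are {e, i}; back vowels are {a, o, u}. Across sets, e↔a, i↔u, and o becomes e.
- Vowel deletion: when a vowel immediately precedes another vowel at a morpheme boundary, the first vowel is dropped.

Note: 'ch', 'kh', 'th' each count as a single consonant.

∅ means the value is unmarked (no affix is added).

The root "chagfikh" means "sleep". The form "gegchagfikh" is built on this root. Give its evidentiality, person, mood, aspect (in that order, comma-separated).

hearsay, 2nd person, conditional, habitual

Segment: ge-o-og-chagfikh.
evidentiality: og- → hearsay.
person: o- → 2nd person.
mood: ge/er- → conditional.
aspect: ∅ → habitual.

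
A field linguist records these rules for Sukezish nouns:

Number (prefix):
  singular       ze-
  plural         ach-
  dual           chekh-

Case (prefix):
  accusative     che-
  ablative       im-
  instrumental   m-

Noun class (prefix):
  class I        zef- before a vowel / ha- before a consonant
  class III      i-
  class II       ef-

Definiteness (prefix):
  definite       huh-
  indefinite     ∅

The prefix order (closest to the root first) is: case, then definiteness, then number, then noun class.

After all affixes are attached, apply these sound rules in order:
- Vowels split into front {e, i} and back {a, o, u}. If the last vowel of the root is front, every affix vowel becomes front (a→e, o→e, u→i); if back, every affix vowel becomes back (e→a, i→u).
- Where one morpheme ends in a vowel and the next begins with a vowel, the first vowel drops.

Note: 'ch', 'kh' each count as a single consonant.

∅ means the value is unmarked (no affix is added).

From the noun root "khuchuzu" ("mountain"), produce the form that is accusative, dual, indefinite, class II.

Attach case accusative che- → chekhuchuzu.
definiteness = indefinite: zero marking, form stays chekhuchuzu.
Attach number dual chekh- → chekhchekhuchuzu.
Attach noun class class II ef- → efchekhchekhuchuzu.
Apply vowel harmony: efchekhchekhuchuzu → afchakhchakhuchuzu.
Vowel deletion: no change.

afchakhchakhuchuzu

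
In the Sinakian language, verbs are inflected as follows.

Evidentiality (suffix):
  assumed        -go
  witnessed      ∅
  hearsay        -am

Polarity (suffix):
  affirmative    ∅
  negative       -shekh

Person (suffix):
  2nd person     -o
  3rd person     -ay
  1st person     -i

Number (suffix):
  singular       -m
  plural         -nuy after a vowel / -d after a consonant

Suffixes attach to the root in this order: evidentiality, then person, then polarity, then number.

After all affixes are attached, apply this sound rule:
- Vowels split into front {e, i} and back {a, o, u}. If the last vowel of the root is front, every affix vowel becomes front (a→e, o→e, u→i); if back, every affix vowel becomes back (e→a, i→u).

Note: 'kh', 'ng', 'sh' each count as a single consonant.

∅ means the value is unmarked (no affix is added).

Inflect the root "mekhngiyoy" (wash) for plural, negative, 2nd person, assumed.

mekhngiyoygooshakhd

Attach evidentiality assumed -go → mekhngiyoygo.
Attach person 2nd person -o → mekhngiyoygoo.
Attach polarity negative -shekh → mekhngiyoygooshekh.
Attach number plural -d (after consonant 'kh') → mekhngiyoygooshekhd.
Apply vowel harmony: mekhngiyoygooshekhd → mekhngiyoygooshakhd.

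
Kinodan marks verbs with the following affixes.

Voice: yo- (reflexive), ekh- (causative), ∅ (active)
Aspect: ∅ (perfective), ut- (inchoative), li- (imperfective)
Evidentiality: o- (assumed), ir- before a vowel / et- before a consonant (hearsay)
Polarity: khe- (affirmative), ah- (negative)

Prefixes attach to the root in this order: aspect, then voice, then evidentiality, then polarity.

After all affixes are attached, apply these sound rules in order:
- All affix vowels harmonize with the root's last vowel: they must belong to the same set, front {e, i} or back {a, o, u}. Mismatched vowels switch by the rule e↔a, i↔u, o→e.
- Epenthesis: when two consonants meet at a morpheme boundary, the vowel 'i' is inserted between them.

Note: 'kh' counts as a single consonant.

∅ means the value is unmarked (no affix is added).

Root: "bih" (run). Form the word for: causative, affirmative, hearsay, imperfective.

kheirekhilibih

Attach aspect imperfective li- → libih.
Attach voice causative ekh- → ekhlibih.
Attach evidentiality hearsay ir- (before vowel 'e') → irekhlibih.
Attach polarity affirmative khe- → kheirekhlibih.
Vowel harmony: no change.
Apply epenthesis: kheirekhlibih → kheirekhilibih.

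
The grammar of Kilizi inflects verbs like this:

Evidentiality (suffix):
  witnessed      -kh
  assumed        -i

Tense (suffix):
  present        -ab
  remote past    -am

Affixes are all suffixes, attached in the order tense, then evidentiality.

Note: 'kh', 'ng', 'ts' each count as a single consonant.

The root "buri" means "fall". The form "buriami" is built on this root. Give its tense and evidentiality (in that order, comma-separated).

remote past, assumed

Segment: buri-am-i.
tense: -am → remote past.
evidentiality: -i → assumed.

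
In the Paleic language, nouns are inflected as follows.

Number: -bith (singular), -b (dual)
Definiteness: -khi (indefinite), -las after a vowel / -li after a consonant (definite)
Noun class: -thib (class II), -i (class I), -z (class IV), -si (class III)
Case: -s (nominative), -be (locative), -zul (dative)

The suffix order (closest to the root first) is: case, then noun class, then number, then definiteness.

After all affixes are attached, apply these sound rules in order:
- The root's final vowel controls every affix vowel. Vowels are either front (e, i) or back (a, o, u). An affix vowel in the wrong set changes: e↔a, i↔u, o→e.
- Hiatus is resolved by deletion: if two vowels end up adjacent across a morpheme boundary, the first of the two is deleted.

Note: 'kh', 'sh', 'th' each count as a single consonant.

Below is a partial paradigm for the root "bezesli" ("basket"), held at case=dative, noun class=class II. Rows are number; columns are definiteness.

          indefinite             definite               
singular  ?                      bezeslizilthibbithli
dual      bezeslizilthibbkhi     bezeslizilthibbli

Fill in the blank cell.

bezeslizilthibbithkhi

Attach case dative -zul → bezeslizul.
Attach noun class class II -thib → bezeslizulthib.
Attach number singular -bith → bezeslizulthibbith.
Attach definiteness indefinite -khi → bezeslizulthibbithkhi.
Apply vowel harmony: bezeslizulthibbithkhi → bezeslizilthibbithkhi.
Vowel deletion: no change.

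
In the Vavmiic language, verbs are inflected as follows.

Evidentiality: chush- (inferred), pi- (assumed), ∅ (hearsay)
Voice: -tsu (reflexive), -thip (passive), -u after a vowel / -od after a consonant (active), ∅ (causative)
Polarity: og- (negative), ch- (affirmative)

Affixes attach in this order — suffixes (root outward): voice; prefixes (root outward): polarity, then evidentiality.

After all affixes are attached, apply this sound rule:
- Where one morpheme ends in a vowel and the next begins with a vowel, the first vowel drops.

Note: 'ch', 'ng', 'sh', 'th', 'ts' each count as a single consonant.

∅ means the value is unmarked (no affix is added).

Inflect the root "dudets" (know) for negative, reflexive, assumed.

Attach voice reflexive -tsu → dudetstsu.
Attach polarity negative og- → ogdudetstsu.
Attach evidentiality assumed pi- → piogdudetstsu.
Apply vowel deletion: piogdudetstsu → pogdudetstsu.

pogdudetstsu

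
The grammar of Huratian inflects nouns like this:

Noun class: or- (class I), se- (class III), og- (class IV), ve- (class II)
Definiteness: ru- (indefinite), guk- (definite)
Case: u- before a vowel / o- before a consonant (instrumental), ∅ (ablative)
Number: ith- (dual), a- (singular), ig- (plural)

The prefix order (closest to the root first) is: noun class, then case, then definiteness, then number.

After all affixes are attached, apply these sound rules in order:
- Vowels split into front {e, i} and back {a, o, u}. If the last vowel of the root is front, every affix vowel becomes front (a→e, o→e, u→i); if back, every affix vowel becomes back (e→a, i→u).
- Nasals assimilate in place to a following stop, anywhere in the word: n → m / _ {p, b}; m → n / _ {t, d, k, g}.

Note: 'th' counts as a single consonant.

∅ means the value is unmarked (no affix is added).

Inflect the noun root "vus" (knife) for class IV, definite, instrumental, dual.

uthgukuogvus

Attach noun class class IV og- → ogvus.
Attach case instrumental u- (before vowel 'o') → uogvus.
Attach definiteness definite guk- → gukuogvus.
Attach number dual ith- → ithgukuogvus.
Apply vowel harmony: ithgukuogvus → uthgukuogvus.
Nasal assimilation: no change.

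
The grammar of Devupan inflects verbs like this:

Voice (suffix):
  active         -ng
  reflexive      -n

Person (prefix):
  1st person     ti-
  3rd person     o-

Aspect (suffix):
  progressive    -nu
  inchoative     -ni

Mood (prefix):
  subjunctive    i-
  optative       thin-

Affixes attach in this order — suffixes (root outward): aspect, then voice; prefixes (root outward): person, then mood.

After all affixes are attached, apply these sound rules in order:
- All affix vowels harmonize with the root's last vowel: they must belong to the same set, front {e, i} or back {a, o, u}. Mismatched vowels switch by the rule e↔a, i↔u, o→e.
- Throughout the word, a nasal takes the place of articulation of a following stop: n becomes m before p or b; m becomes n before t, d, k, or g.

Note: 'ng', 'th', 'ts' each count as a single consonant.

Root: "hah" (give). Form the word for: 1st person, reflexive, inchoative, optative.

Attach aspect inchoative -ni → hahni.
Attach voice reflexive -n → hahnin.
Attach person 1st person ti- → tihahnin.
Attach mood optative thin- → thintihahnin.
Apply vowel harmony: thintihahnin → thuntuhahnun.
Nasal assimilation: no change.

thuntuhahnun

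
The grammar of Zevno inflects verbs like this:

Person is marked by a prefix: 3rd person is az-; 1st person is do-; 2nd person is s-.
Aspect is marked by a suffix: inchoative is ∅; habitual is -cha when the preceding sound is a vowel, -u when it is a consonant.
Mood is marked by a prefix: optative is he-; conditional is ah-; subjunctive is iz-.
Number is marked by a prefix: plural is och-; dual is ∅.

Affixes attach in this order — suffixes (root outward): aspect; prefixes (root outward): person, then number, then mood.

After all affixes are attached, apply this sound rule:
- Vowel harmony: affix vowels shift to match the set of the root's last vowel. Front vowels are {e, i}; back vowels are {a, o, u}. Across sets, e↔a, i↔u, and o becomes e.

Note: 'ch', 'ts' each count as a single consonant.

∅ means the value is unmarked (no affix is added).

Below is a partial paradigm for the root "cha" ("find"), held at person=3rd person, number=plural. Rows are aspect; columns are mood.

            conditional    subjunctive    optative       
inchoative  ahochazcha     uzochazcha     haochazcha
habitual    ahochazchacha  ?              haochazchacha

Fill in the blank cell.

uzochazchacha

Attach aspect habitual -cha (after vowel 'a') → chacha.
Attach person 3rd person az- → azchacha.
Attach number plural och- → ochazchacha.
Attach mood subjunctive iz- → izochazchacha.
Apply vowel harmony: izochazchacha → uzochazchacha.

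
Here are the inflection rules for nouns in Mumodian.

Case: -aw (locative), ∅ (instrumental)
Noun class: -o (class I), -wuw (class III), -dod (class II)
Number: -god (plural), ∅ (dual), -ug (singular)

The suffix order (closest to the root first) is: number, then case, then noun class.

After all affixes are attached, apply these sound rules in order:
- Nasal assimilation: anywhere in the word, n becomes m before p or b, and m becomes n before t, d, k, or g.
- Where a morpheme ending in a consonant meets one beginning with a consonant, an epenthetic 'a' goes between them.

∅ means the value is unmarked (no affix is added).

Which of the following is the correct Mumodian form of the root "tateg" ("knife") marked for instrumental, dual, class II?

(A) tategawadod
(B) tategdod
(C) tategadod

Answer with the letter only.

C

number = dual: zero marking, form stays tateg.
case = instrumental: zero marking, form stays tateg.
Attach noun class class II -dod → tategdod.
Nasal assimilation: no change.
Apply epenthesis: tategdod → tategadod.
So the correct form is tategadod, option (C).
(B) tategdod is wrong: it fails to apply the sound rule(s).
(A) tategawadod is wrong: it uses locative instead of instrumental for case.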